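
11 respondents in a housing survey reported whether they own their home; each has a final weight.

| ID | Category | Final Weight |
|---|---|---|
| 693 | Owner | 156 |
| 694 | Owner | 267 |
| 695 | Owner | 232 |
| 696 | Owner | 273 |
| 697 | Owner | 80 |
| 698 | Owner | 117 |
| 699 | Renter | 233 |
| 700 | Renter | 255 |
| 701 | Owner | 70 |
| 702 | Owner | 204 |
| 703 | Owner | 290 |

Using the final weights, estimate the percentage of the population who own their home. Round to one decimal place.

77.6

Sum of weights for 'Owner' = 156 + 267 + 232 + 273 + 80 + 117 + 70 + 204 + 290 = 1689
Total weight = 2177
Weighted proportion = 1689 / 2177 = 0.77583831 → 77.583831%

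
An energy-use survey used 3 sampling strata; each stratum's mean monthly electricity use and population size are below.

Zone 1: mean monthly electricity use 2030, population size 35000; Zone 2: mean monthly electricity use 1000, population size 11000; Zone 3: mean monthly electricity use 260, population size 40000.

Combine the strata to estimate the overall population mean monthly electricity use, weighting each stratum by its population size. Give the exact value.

1075

Σ Nₕ·x̄ₕ = 2030×35000 + 1000×11000 + 260×40000
  = 71050000 + 11000000 + 10400000 = 92450000
Σ Nₕ = 35000 + 11000 + 40000 = 86000
Overall mean = 92450000 / 86000 = 1075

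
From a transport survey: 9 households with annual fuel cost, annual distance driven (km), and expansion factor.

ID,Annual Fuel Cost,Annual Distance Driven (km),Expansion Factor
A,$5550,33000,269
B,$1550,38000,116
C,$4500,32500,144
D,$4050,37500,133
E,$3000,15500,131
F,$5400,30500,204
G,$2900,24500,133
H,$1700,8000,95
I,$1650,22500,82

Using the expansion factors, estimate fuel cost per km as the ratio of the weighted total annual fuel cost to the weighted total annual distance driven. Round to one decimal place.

0.1

Σ wᵢ·y = 5550×269 + 1550×116 + 4500×144 + 4050×133 + 3000×131 + 5400×204 + 2900×133 + 1700×95 + 1650×82
  = 5036500
Σ wᵢ·x = 33000×269 + 38000×116 + 32500×144 + 37500×133 + 15500×131 + 30500×204 + 24500×133 + 8000×95 + 22500×82
  = 8877000 + 4408000 + 4680000 + 4987500 + 2030500 + 6222000 + 3258500 + 760000 + 1845000 = 37068500
Ratio = 5036500 / 37068500 = 0.13587008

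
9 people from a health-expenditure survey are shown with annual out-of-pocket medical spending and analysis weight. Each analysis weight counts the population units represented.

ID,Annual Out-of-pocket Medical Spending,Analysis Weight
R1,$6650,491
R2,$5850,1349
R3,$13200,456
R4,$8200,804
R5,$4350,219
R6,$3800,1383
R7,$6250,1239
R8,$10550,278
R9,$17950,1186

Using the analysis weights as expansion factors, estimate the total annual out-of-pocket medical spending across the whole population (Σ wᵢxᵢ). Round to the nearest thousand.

Weighted total = 6650×491 + 5850×1349 + 13200×456 + 8200×804 + 4350×219 + 3800×1383 + 6250×1239 + 10550×278 + 17950×1186
  = 3265150 + 7891650 + 6019200 + 6592800 + 952650 + 5255400 + 7743750 + 2932900 + 21288700 = 61942200

61942000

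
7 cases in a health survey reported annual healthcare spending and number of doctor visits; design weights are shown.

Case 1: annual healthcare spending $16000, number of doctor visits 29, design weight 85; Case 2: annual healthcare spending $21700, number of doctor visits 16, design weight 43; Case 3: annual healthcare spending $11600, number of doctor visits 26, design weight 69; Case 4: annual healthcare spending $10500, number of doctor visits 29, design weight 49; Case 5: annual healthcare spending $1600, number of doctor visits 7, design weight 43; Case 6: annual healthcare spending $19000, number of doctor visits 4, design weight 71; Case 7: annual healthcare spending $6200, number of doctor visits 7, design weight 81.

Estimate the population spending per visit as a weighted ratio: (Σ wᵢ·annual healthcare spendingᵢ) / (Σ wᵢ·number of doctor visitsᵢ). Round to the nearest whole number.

735

Σ wᵢ·y = 5528000
Σ wᵢ·x = 29×85 + 16×43 + 26×69 + 29×49 + 7×43 + 4×71 + 7×81
  = 7520
Ratio = 5528000 / 7520 = 735.10638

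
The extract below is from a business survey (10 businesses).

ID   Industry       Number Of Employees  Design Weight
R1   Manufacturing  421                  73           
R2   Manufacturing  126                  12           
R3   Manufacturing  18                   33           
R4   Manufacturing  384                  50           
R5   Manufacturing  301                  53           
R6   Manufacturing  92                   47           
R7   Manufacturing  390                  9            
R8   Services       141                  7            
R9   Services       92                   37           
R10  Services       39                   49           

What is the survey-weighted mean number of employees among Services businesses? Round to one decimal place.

Services rows: R8, R9, R10
Weighted sum = 141×7 + 92×37 + 39×49
  = 987 + 3404 + 1911 = 6302
Sum of weights = 7 + 37 + 49 = 93
Weighted mean = 6302 / 93 = 67.763441

67.8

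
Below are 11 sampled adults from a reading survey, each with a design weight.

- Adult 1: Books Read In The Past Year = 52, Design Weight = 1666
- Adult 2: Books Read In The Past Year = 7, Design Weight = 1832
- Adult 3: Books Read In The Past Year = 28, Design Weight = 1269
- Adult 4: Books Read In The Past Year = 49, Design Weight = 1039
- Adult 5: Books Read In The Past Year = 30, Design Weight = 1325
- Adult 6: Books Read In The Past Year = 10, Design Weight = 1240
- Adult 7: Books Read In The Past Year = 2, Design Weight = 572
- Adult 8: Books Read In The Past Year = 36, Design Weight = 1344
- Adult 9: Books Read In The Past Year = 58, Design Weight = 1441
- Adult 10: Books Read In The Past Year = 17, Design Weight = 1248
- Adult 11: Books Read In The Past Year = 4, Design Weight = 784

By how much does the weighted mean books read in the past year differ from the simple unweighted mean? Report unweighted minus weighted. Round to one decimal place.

-2.1

Unweighted sum = 52 + 7 + 28 + 49 + 30 + 10 + 2 + 36 + 58 + 17 + 4 = 293
Unweighted mean = 293 / 11 = 26.636364
Weighted sum = 52×1666 + 7×1832 + 28×1269 + 49×1039 + 30×1325 + 10×1240 + 2×572 + 36×1344 + 58×1441 + 17×1248 + 4×784
  = 395507
Sum of weights = 1666 + 1832 + 1269 + 1039 + 1325 + 1240 + 572 + 1344 + 1441 + 1248 + 784 = 13760
Weighted mean = 395507 / 13760 = 28.743241
Difference (unweighted minus weighted) = -2.1068776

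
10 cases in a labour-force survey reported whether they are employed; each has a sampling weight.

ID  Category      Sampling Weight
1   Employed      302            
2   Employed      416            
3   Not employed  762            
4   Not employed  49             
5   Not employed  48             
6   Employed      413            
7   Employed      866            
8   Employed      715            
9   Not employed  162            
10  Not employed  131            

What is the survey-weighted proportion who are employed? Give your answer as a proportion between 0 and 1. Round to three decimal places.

Sum of weights for 'Employed' = 302 + 416 + 413 + 866 + 715 = 2712
Total weight = 302 + 416 + 762 + 49 + 48 + 413 + 866 + 715 + 162 + 131 = 3864
Weighted proportion = 2712 / 3864 = 0.70186335

0.702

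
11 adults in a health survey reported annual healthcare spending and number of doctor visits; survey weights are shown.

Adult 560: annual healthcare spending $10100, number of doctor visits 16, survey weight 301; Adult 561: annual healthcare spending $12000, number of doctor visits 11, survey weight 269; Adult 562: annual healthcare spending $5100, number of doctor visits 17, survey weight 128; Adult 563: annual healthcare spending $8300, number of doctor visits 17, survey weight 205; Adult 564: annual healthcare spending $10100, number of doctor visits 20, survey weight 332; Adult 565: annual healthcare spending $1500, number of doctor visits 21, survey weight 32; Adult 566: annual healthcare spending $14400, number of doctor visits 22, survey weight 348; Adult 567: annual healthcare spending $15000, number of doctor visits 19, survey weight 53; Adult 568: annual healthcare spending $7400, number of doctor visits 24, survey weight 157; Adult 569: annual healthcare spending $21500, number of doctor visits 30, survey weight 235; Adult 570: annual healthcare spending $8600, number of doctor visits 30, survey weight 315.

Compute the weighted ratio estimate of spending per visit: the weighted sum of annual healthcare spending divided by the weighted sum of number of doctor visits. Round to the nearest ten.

540

Σ wᵢ·y = 10100×301 + 12000×269 + 5100×128 + 8300×205 + 10100×332 + 1500×32 + 14400×348 + 15000×53 + 7400×157 + 21500×235 + 8600×315
  = 3040100 + 3228000 + 652800 + 1701500 + 3353200 + 48000 + 5011200 + 795000 + 1161800 + 5052500 + 2709000 = 26753100
Σ wᵢ·x = 49679
Ratio = 26753100 / 49679 = 538.51929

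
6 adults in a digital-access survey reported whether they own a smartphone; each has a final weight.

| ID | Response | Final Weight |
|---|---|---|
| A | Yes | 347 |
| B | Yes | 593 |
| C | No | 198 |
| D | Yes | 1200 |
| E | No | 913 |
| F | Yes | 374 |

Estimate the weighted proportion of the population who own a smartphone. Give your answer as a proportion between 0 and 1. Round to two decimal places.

0.69

Sum of weights for 'Yes' = 347 + 593 + 1200 + 374 = 2514
Total weight = 347 + 593 + 198 + 1200 + 913 + 374 = 3625
Weighted proportion = 2514 / 3625 = 0.69351724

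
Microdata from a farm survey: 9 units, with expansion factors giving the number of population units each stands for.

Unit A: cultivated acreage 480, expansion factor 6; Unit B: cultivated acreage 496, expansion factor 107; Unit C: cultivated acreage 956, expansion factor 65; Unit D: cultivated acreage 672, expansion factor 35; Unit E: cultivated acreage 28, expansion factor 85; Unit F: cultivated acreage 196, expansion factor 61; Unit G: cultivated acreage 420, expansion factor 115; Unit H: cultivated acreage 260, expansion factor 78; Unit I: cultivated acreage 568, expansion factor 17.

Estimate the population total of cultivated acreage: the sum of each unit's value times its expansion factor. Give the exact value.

Weighted total = 480×6 + 496×107 + 956×65 + 672×35 + 28×85 + 196×61 + 420×115 + 260×78 + 568×17
  = 2880 + 53072 + 62140 + 23520 + 2380 + 11956 + 48300 + 20280 + 9656 = 234184

234184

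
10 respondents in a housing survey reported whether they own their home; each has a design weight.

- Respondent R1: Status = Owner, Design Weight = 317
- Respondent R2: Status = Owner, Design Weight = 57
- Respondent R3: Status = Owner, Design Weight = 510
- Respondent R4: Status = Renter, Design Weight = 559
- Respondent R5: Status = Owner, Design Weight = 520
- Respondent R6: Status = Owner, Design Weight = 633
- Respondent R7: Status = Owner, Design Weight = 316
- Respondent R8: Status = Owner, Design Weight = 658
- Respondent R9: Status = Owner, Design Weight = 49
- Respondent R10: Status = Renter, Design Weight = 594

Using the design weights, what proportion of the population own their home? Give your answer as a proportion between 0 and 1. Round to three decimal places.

0.726

Sum of weights for 'Owner' = 317 + 57 + 510 + 520 + 633 + 316 + 658 + 49 = 3060
Total weight = 4213
Weighted proportion = 3060 / 4213 = 0.72632329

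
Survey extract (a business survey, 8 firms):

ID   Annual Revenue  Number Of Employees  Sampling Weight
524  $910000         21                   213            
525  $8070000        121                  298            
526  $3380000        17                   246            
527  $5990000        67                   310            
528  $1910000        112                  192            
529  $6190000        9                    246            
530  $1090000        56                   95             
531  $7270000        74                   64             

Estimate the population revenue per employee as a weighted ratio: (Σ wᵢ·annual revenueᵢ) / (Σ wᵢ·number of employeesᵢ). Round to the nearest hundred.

78000

Σ wᵢ·y = 910000×213 + 8070000×298 + 3380000×246 + 5990000×310 + 1910000×192 + 6190000×246 + 1090000×95 + 7270000×64
  = 7745360000
Σ wᵢ·x = 99257
Ratio = 7745360000 / 99257 = 78033.388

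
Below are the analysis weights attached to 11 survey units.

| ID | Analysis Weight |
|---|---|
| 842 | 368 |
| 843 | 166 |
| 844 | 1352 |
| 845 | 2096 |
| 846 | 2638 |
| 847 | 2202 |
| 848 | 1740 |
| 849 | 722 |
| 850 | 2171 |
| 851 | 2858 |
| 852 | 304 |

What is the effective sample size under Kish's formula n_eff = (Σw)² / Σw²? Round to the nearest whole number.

Σ wᵢ = 368 + 166 + 1352 + 2096 + 2638 + 2202 + 1740 + 722 + 2171 + 2858 + 304 = 16617
Σ wᵢ² = 34714653
n_eff = 16617² / 34714653 = 276124689 / 34714653 = 7.954125

8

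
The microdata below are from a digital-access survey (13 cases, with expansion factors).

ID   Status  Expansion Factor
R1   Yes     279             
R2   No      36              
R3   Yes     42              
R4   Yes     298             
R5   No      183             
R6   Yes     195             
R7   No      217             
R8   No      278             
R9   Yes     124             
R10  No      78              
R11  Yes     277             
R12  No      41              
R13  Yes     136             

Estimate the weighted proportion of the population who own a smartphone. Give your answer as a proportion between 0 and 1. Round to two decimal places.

Sum of weights for 'Yes' = 279 + 42 + 298 + 195 + 124 + 277 + 136 = 1351
Total weight = 2184
Weighted proportion = 1351 / 2184 = 0.61858974

0.62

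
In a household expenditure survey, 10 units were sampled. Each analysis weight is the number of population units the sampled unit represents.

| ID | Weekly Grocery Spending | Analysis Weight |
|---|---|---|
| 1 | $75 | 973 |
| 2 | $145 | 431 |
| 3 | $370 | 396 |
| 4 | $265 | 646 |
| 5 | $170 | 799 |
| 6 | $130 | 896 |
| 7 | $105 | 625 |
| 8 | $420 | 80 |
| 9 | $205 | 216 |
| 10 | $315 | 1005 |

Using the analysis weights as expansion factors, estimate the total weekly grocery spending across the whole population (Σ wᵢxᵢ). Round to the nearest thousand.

Weighted total = 75×973 + 145×431 + 370×396 + 265×646 + 170×799 + 130×896 + 105×625 + 420×80 + 205×216 + 315×1005
  = 1165570

1166000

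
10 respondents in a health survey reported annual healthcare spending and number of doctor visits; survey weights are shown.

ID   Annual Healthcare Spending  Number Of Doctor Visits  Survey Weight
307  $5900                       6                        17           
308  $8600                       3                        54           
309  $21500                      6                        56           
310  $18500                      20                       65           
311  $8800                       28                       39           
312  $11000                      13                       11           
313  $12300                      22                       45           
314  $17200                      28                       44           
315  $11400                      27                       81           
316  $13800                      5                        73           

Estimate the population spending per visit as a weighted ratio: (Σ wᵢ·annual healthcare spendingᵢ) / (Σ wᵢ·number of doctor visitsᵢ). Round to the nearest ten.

840

Σ wᵢ·y = 5900×17 + 8600×54 + 21500×56 + 18500×65 + 8800×39 + 11000×11 + 12300×45 + 17200×44 + 11400×81 + 13800×73
  = 6676500
Σ wᵢ·x = 6×17 + 3×54 + 6×56 + 20×65 + 28×39 + 13×11 + 22×45 + 28×44 + 27×81 + 5×73
  = 102 + 162 + 336 + 1300 + 1092 + 143 + 990 + 1232 + 2187 + 365 = 7909
Ratio = 6676500 / 7909 = 844.16488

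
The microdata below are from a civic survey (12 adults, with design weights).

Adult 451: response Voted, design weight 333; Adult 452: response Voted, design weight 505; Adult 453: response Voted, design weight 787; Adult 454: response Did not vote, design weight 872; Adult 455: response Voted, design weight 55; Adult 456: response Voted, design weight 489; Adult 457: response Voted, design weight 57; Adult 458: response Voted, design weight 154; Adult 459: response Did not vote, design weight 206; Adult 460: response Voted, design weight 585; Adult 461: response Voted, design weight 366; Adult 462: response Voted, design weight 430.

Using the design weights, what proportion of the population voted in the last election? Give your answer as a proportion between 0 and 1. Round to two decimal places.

0.78

Sum of weights for 'Voted' = 333 + 505 + 787 + 55 + 489 + 57 + 154 + 585 + 366 + 430 = 3761
Total weight = 333 + 505 + 787 + 872 + 55 + 489 + 57 + 154 + 206 + 585 + 366 + 430 = 4839
Weighted proportion = 3761 / 4839 = 0.7772267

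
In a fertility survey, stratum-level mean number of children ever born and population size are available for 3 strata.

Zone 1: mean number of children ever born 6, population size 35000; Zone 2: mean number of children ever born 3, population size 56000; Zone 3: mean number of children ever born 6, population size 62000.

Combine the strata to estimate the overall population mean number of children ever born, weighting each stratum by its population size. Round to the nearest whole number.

5

Σ Nₕ·x̄ₕ = 6×35000 + 3×56000 + 6×62000
  = 210000 + 168000 + 372000 = 750000
Σ Nₕ = 35000 + 56000 + 62000 = 153000
Overall mean = 750000 / 153000 = 4.9019608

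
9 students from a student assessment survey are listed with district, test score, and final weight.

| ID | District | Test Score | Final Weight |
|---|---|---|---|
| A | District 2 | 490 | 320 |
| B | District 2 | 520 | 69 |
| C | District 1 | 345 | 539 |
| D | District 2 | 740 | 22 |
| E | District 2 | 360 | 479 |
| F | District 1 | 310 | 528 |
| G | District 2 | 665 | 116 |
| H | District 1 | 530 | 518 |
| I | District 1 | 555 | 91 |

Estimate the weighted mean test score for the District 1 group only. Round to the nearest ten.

400

District 1 rows: C, F, H, I
Weighted sum = 345×539 + 310×528 + 530×518 + 555×91
  = 674680
Sum of weights = 539 + 528 + 518 + 91 = 1676
Weighted mean = 674680 / 1676 = 402.5537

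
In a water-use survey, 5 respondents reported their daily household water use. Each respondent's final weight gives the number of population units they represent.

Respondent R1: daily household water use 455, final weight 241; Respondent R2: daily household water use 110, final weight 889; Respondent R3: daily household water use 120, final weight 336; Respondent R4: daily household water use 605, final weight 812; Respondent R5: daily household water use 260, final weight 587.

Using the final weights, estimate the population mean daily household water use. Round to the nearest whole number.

311

Weighted sum = 455×241 + 110×889 + 120×336 + 605×812 + 260×587
  = 109655 + 97790 + 40320 + 491260 + 152620 = 891645
Sum of weights = 241 + 889 + 336 + 812 + 587 = 2865
Weighted mean = 891645 / 2865 = 311.2199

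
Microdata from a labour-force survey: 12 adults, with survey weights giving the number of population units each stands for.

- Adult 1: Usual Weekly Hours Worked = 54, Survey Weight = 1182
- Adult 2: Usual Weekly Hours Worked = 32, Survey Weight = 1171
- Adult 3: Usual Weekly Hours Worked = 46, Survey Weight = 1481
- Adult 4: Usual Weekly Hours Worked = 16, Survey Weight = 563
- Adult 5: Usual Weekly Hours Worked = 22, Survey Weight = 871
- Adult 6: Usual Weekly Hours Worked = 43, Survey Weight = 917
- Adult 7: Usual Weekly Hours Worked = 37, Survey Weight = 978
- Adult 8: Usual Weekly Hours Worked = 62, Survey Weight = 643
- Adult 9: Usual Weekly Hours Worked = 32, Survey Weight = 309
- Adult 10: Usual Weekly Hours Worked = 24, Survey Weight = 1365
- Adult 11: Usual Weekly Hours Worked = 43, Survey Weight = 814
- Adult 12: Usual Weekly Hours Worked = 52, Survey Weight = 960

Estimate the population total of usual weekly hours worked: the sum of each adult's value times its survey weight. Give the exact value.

440649

Weighted total = 440649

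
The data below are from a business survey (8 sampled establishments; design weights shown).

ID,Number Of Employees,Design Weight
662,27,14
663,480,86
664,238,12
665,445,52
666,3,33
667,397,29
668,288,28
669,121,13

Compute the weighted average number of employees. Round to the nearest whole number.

333

Weighted sum = 88903
Sum of weights = 267
Weighted mean = 88903 / 267 = 332.97004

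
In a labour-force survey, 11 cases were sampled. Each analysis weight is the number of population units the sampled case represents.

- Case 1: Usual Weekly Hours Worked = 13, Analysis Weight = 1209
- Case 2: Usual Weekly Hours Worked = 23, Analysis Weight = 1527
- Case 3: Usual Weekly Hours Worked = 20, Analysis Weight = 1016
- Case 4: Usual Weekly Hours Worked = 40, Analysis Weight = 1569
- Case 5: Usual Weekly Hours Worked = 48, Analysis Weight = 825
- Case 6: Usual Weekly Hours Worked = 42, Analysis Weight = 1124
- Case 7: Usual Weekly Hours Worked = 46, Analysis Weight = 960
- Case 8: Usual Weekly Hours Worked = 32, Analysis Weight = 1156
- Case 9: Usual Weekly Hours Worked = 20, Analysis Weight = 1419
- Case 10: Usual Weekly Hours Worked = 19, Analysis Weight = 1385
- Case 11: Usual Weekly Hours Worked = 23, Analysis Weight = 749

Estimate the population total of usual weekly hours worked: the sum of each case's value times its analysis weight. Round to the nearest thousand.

374000

Weighted total = 13×1209 + 23×1527 + 20×1016 + 40×1569 + 48×825 + 42×1124 + 46×960 + 32×1156 + 20×1419 + 19×1385 + 23×749
  = 373800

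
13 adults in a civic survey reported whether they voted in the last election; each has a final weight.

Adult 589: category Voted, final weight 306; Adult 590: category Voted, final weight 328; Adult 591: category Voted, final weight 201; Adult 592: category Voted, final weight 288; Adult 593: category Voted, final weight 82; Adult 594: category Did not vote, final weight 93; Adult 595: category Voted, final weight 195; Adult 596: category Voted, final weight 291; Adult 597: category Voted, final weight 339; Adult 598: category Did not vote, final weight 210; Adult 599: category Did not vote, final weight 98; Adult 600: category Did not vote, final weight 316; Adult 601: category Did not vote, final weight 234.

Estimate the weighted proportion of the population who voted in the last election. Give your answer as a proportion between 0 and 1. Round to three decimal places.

0.681

Sum of weights for 'Voted' = 306 + 328 + 201 + 288 + 82 + 195 + 291 + 339 = 2030
Total weight = 2981
Weighted proportion = 2030 / 2981 = 0.68097954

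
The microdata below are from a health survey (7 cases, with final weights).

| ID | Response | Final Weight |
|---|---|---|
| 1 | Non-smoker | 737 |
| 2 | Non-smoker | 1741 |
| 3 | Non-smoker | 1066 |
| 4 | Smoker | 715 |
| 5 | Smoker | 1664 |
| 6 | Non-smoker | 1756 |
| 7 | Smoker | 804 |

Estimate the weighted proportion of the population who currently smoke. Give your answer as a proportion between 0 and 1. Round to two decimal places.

Sum of weights for 'Smoker' = 715 + 1664 + 804 = 3183
Total weight = 737 + 1741 + 1066 + 715 + 1664 + 1756 + 804 = 8483
Weighted proportion = 3183 / 8483 = 0.37522103

0.38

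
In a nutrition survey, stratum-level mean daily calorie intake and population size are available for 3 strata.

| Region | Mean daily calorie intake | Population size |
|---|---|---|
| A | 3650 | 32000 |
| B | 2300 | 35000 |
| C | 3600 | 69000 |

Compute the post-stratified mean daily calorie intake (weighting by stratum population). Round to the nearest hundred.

Σ Nₕ·x̄ₕ = 3650×32000 + 2300×35000 + 3600×69000
  = 116800000 + 80500000 + 248400000 = 445700000
Σ Nₕ = 136000
Overall mean = 445700000 / 136000 = 3277.2059

3300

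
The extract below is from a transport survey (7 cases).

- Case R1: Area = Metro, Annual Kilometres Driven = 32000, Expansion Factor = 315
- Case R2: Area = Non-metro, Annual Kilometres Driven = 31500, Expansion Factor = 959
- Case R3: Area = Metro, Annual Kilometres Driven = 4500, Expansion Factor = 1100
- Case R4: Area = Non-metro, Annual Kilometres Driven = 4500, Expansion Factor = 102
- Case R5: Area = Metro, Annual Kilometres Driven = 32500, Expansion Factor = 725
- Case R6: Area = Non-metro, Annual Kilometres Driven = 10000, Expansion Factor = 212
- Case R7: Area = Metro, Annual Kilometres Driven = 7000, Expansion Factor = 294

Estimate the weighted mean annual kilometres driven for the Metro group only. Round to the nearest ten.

Metro rows: R1, R3, R5, R7
Weighted sum = 32000×315 + 4500×1100 + 32500×725 + 7000×294
  = 10080000 + 4950000 + 23562500 + 2058000 = 40650500
Sum of weights = 315 + 1100 + 725 + 294 = 2434
Weighted mean = 40650500 / 2434 = 16701.109

16700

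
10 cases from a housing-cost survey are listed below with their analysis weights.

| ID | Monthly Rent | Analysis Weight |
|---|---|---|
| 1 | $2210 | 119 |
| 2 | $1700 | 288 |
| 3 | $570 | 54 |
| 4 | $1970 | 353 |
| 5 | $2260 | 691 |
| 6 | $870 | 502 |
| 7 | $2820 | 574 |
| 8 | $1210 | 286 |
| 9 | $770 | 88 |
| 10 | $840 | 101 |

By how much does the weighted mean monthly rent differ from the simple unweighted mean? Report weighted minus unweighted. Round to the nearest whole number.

Unweighted sum = 15220
Unweighted mean = 15220 / 10 = 1522
Weighted sum = 2210×119 + 1700×288 + 570×54 + 1970×353 + 2260×691 + 870×502 + 2820×574 + 1210×286 + 770×88 + 840×101
  = 262990 + 489600 + 30780 + 695410 + 1561660 + 436740 + 1618680 + 346060 + 67760 + 84840 = 5594520
Sum of weights = 3056
Weighted mean = 5594520 / 3056 = 1830.6675
Difference (weighted minus unweighted) = 308.66754

309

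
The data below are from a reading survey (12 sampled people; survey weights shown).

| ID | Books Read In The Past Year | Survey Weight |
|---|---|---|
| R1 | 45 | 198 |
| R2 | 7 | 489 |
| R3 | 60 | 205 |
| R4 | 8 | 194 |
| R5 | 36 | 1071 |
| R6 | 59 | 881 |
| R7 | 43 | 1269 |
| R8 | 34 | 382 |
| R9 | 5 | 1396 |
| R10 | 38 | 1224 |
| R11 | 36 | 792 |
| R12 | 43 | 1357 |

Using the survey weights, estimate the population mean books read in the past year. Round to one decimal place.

34.3

Weighted sum = 45×198 + 7×489 + 60×205 + 8×194 + 36×1071 + 59×881 + 43×1269 + 34×382 + 5×1396 + 38×1224 + 36×792 + 43×1357
  = 324630
Sum of weights = 9458
Weighted mean = 324630 / 9458 = 34.323324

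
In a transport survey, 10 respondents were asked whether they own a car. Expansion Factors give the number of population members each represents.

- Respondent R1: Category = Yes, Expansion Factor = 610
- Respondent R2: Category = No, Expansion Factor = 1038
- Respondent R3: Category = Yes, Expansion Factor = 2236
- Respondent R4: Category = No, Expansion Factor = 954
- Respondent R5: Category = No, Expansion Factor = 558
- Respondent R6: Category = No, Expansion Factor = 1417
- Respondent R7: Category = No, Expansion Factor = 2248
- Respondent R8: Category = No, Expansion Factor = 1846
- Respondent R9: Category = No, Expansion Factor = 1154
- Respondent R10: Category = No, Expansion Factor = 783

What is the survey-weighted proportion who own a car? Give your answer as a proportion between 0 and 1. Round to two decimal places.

0.22

Sum of weights for 'Yes' = 610 + 2236 = 2846
Total weight = 610 + 1038 + 2236 + 954 + 558 + 1417 + 2248 + 1846 + 1154 + 783 = 12844
Weighted proportion = 2846 / 12844 = 0.22158206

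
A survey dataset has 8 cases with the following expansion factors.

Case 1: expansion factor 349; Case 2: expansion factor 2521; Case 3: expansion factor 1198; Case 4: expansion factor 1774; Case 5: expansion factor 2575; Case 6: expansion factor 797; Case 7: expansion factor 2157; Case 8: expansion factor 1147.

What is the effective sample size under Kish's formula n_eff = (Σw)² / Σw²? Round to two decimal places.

6.45

Σ wᵢ = 349 + 2521 + 1198 + 1774 + 2575 + 797 + 2157 + 1147 = 12518
Σ wᵢ² = 121801 + 6355441 + 1435204 + 3147076 + 6630625 + 635209 + 4652649 + 1315609 = 24293614
n_eff = 12518² / 24293614 = 156700324 / 24293614 = 6.4502681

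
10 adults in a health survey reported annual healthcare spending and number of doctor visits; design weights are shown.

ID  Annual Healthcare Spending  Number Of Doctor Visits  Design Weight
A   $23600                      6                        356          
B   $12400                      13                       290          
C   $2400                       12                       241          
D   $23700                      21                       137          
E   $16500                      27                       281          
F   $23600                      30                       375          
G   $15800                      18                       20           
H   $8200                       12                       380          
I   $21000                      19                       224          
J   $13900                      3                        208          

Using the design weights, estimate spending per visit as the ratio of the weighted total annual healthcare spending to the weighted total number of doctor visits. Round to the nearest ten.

1000

Σ wᵢ·y = 40336600
Σ wᵢ·x = 6×356 + 13×290 + 12×241 + 21×137 + 27×281 + 30×375 + 18×20 + 12×380 + 19×224 + 3×208
  = 2136 + 3770 + 2892 + 2877 + 7587 + 11250 + 360 + 4560 + 4256 + 624 = 40312
Ratio = 40336600 / 40312 = 1000.6102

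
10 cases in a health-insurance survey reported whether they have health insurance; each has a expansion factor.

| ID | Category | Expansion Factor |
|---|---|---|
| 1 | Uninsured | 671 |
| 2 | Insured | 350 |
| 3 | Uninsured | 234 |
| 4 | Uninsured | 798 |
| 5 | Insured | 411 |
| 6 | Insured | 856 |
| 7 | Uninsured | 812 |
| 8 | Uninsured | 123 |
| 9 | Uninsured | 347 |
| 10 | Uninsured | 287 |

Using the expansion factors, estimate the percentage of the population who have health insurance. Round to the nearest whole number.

33

Sum of weights for 'Insured' = 350 + 411 + 856 = 1617
Total weight = 671 + 350 + 234 + 798 + 411 + 856 + 812 + 123 + 347 + 287 = 4889
Weighted proportion = 1617 / 4889 = 0.33074248 → 33.074248%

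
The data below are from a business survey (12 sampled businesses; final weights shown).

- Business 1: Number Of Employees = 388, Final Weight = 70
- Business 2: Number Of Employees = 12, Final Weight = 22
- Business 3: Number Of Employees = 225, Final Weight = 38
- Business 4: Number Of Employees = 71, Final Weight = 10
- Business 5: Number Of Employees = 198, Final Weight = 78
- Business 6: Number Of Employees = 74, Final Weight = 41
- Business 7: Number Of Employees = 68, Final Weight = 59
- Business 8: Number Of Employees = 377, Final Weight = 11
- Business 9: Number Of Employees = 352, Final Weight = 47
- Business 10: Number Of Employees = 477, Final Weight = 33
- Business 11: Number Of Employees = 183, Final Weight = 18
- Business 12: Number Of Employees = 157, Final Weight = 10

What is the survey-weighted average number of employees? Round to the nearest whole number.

Weighted sum = 388×70 + 12×22 + 225×38 + 71×10 + 198×78 + 74×41 + 68×59 + 377×11 + 352×47 + 477×33 + 183×18 + 157×10
  = 27160 + 264 + 8550 + 710 + 15444 + 3034 + 4012 + 4147 + 16544 + 15741 + 3294 + 1570 = 100470
Sum of weights = 70 + 22 + 38 + 10 + 78 + 41 + 59 + 11 + 47 + 33 + 18 + 10 = 437
Weighted mean = 100470 / 437 = 229.90847

230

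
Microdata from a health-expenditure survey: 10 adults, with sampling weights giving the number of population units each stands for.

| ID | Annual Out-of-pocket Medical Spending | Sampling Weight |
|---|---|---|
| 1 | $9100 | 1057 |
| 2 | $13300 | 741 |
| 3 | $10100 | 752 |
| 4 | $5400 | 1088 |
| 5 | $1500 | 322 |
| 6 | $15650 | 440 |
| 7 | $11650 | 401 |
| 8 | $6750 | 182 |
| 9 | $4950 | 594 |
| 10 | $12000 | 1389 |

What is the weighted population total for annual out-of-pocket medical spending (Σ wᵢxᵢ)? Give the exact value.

65821850

Weighted total = 9100×1057 + 13300×741 + 10100×752 + 5400×1088 + 1500×322 + 15650×440 + 11650×401 + 6750×182 + 4950×594 + 12000×1389
  = 9618700 + 9855300 + 7595200 + 5875200 + 483000 + 6886000 + 4671650 + 1228500 + 2940300 + 16668000 = 65821850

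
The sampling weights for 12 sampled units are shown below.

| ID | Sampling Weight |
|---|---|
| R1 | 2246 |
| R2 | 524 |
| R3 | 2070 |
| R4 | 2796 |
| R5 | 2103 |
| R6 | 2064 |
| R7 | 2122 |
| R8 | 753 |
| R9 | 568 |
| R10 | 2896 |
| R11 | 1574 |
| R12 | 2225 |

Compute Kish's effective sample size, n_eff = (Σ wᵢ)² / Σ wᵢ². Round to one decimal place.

Σ wᵢ = 21941
Σ wᵢ² = 47311747
n_eff = 21941² / 47311747 = 481407481 / 47311747 = 10.175221

10.2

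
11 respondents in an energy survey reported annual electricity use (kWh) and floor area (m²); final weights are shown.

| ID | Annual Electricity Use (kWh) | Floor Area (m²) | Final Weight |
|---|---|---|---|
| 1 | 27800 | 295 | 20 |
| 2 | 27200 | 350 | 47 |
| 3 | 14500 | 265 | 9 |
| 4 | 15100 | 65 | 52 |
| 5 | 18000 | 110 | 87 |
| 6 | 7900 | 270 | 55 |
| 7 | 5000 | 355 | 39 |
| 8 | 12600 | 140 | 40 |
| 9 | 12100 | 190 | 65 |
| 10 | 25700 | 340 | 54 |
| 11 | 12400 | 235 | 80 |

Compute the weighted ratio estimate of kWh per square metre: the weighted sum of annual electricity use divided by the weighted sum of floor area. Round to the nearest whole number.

Σ wᵢ·y = 27800×20 + 27200×47 + 14500×9 + 15100×52 + 18000×87 + 7900×55 + 5000×39 + 12600×40 + 12100×65 + 25700×54 + 12400×80
  = 8615900
Σ wᵢ·x = 295×20 + 350×47 + 265×9 + 65×52 + 110×87 + 270×55 + 355×39 + 140×40 + 190×65 + 340×54 + 235×80
  = 121490
Ratio = 8615900 / 121490 = 70.918594

71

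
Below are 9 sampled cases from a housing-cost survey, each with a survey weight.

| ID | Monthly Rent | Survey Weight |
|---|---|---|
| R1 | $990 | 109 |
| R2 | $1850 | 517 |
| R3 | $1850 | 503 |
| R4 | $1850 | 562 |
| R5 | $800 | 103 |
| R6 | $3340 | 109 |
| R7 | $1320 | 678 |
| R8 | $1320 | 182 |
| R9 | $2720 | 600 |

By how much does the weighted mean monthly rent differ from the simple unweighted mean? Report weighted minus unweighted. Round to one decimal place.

Unweighted sum = 990 + 1850 + 1850 + 1850 + 800 + 3340 + 1320 + 1320 + 2720 = 16040
Unweighted mean = 16040 / 9 = 1782.2222
Weighted sum = 6248270
Sum of weights = 109 + 517 + 503 + 562 + 103 + 109 + 678 + 182 + 600 = 3363
Weighted mean = 6248270 / 3363 = 1857.9453
Difference (weighted minus unweighted) = 75.723065

75.7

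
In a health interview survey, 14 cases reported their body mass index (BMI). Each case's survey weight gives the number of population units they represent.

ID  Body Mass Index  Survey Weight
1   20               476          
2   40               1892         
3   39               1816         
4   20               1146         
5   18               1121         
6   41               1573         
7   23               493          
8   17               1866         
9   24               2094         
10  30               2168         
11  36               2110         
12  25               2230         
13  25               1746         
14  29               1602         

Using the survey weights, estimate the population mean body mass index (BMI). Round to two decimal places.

Weighted sum = 643790
Sum of weights = 22333
Weighted mean = 643790 / 22333 = 28.826848

28.83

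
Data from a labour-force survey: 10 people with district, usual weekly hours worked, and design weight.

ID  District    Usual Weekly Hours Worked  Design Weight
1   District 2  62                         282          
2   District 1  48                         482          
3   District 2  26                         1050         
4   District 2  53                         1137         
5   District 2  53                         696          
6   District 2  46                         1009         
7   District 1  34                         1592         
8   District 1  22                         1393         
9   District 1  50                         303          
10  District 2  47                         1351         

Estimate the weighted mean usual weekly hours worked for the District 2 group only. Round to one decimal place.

District 2 rows: 1, 3, 4, 5, 6, 10
Weighted sum = 62×282 + 26×1050 + 53×1137 + 53×696 + 46×1009 + 47×1351
  = 17484 + 27300 + 60261 + 36888 + 46414 + 63497 = 251844
Sum of weights = 282 + 1050 + 1137 + 696 + 1009 + 1351 = 5525
Weighted mean = 251844 / 5525 = 45.582624

45.6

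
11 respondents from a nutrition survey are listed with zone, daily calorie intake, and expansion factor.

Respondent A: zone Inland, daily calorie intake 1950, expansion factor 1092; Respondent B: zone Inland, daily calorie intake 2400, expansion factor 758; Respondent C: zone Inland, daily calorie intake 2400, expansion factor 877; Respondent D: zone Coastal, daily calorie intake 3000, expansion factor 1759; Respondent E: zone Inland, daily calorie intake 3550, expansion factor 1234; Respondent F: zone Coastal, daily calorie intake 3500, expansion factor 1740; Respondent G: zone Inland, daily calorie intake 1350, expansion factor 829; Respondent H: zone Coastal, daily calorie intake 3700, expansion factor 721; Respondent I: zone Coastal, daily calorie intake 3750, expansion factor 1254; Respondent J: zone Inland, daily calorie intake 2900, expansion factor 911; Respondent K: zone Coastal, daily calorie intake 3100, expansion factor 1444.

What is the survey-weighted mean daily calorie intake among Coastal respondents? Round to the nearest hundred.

3400

Coastal rows: D, F, H, I, K
Weighted sum = 3000×1759 + 3500×1740 + 3700×721 + 3750×1254 + 3100×1444
  = 5277000 + 6090000 + 2667700 + 4702500 + 4476400 = 23213600
Sum of weights = 1759 + 1740 + 721 + 1254 + 1444 = 6918
Weighted mean = 23213600 / 6918 = 3355.5363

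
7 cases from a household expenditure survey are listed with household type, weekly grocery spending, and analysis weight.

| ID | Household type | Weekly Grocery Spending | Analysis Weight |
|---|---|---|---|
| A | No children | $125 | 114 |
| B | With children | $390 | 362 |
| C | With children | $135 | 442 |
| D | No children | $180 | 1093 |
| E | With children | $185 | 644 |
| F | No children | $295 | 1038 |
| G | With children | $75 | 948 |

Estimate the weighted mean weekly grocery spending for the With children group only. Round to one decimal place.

163.2

With children rows: B, C, E, G
Weighted sum = 390×362 + 135×442 + 185×644 + 75×948
  = 391090
Sum of weights = 2396
Weighted mean = 391090 / 2396 = 163.22621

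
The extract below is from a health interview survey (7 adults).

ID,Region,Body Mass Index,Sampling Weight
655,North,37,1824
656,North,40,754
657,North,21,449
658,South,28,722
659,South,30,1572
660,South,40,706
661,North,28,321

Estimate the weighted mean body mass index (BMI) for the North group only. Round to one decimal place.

North rows: 655, 656, 657, 661
Weighted sum = 37×1824 + 40×754 + 21×449 + 28×321
  = 67488 + 30160 + 9429 + 8988 = 116065
Sum of weights = 1824 + 754 + 449 + 321 = 3348
Weighted mean = 116065 / 3348 = 34.666965

34.7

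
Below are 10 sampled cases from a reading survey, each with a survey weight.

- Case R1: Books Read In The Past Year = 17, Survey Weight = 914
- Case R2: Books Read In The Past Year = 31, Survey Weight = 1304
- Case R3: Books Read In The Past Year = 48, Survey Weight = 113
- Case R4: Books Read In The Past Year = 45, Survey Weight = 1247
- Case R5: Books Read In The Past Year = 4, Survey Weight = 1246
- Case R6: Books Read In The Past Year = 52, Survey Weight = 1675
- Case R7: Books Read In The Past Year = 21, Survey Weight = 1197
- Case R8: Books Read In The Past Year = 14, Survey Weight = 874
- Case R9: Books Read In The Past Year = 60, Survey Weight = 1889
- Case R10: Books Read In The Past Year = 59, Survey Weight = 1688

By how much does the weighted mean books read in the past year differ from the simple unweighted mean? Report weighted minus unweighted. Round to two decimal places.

2.76

Unweighted sum = 17 + 31 + 48 + 45 + 4 + 52 + 21 + 14 + 60 + 59 = 351
Unweighted mean = 351 / 10 = 35.1
Weighted sum = 459890
Sum of weights = 914 + 1304 + 113 + 1247 + 1246 + 1675 + 1197 + 874 + 1889 + 1688 = 12147
Weighted mean = 459890 / 12147 = 37.860377
Difference (weighted minus unweighted) = 2.760377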